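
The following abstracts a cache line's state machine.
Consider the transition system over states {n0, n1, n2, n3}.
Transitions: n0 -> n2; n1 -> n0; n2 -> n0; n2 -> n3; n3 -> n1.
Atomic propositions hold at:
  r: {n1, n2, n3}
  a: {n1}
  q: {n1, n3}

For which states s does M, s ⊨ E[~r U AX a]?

Sat(~r) = {n0}
Sat(AX a) = {s : every successor in {n1}} = {n3}
E[~r U AX a]: least fixpoint, start Z0 = Sat(AX a) = {n3}, add states in Sat(~r) with some successor in Z. Already a fixed point.
Sat(E[~r U AX a]) = {n3}

{n3}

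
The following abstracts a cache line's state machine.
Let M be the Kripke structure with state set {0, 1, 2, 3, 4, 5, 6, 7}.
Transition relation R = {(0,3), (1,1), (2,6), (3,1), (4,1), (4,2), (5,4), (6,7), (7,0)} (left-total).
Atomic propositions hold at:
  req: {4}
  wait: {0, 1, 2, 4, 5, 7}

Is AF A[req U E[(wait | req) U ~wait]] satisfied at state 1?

No

Sat(wait | req) = {0, 1, 2, 4, 5, 7}
Sat(~wait) = {3, 6}
E[(wait | req) U ~wait]: least fixpoint, start Z0 = Sat(~wait) = {3, 6}, add states in Sat(wait | req) with some successor in Z. Z1 = {0, 2, 3, 6}; Z2 = {0, 2, 3, 4, 6, 7}; Z3 = {0, 2, 3, 4, 5, 6, 7}; fixed.
Sat(E[(wait | req) U ~wait]) = {0, 2, 3, 4, 5, 6, 7}
A[req U E[(wait | req) U ~wait]]: least fixpoint, start Z0 = Sat(E[(wait | req) U ~wait]) = {0, 2, 3, 4, 5, 6, 7}, add states in Sat(req) with every successor in Z. Already a fixed point.
Sat(A[req U E[(wait | req) U ~wait]]) = {0, 2, 3, 4, 5, 6, 7}
AF A[req U E[(wait | req) U ~wait]]: least fixpoint, start Z0 = {0, 2, 3, 4, 5, 6, 7}, add states with every successor in Z. Already a fixed point.
Sat(AF A[req U E[(wait | req) U ~wait]]) = {0, 2, 3, 4, 5, 6, 7}
1 ∉ Sat(AF A[req U E[(wait | req) U ~wait]]) = {0, 2, 3, 4, 5, 6, 7}, so the formula does not hold at 1.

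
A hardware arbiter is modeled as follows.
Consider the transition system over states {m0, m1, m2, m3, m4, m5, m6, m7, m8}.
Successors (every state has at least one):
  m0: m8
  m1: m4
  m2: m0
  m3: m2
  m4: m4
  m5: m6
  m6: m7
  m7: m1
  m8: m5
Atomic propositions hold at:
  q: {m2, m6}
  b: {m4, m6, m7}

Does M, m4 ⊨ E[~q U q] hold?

No

Sat(~q) = {m0, m1, m3, m4, m5, m7, m8}
E[~q U q]: least fixpoint, start Z0 = Sat(q) = {m2, m6}, add states in Sat(~q) with some successor in Z. Z1 = {m2, m3, m5, m6}; Z2 = {m2, m3, m5, m6, m8}; Z3 = {m0, m2, m3, m5, m6, m8}; fixed.
Sat(E[~q U q]) = {m0, m2, m3, m5, m6, m8}
m4 ∉ Sat(E[~q U q]) = {m0, m2, m3, m5, m6, m8}, so the formula does not hold at m4.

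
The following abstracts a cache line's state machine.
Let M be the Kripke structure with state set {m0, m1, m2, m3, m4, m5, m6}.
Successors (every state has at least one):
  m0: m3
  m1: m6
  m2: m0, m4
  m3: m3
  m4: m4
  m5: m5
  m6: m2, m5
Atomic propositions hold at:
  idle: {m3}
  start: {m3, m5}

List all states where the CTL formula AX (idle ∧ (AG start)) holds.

{m0, m3}

AG start: greatest fixpoint, start Z0 = {m3, m5}, keep only states in Sat with every successor in Z. Already a fixed point.
Sat(AG start) = {m3, m5}
Sat(idle ∧ (AG start)) = {m3}
Sat(AX (idle ∧ (AG start))) = {s : every successor in {m3}} = {m0, m3}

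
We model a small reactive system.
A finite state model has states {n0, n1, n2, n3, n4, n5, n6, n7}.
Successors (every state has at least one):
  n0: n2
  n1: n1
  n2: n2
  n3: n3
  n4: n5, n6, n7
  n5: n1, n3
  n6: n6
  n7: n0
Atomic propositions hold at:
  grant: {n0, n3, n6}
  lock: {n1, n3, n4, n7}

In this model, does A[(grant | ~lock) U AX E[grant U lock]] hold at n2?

No

Sat(~lock) = {n0, n2, n5, n6}
Sat(grant | ~lock) = {n0, n2, n3, n5, n6}
E[grant U lock]: least fixpoint, start Z0 = Sat(lock) = {n1, n3, n4, n7}, add states in Sat(grant) with some successor in Z. Already a fixed point.
Sat(E[grant U lock]) = {n1, n3, n4, n7}
Sat(AX E[grant U lock]) = {s : every successor in {n1, n3, n4, n7}} = {n1, n3, n5}
A[(grant | ~lock) U AX E[grant U lock]]: least fixpoint, start Z0 = Sat(AX E[grant U lock]) = {n1, n3, n5}, add states in Sat(grant | ~lock) with every successor in Z. Already a fixed point.
Sat(A[(grant | ~lock) U AX E[grant U lock]]) = {n1, n3, n5}
n2 ∉ Sat(A[(grant | ~lock) U AX E[grant U lock]]) = {n1, n3, n5}, so the formula does not hold at n2.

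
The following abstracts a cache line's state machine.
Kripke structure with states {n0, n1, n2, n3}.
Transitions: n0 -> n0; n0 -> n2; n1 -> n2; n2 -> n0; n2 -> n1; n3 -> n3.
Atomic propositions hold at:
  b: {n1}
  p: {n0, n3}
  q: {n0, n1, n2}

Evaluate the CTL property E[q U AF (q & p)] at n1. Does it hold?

Yes

Sat(q & p) = {n0}
AF (q & p): least fixpoint, start Z0 = {n0}, add states with every successor in Z. Already a fixed point.
Sat(AF (q & p)) = {n0}
E[q U AF (q & p)]: least fixpoint, start Z0 = Sat(AF (q & p)) = {n0}, add states in Sat(q) with some successor in Z. Z1 = {n0, n2}; Z2 = {n0, n1, n2}; fixed.
Sat(E[q U AF (q & p)]) = {n0, n1, n2}
n1 ∈ Sat(E[q U AF (q & p)]) = {n0, n1, n2}, so the formula holds at n1.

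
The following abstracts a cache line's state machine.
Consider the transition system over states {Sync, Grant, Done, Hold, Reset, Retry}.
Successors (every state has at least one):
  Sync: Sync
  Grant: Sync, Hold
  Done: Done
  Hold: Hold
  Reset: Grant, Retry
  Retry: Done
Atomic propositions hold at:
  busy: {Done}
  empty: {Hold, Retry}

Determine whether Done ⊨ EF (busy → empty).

No

Sat(busy → empty) = {Sync, Grant, Hold, Reset, Retry}
EF (busy → empty): least fixpoint, start Z0 = {Sync, Grant, Hold, Reset, Retry}, add states with some successor in Z. Already a fixed point.
Sat(EF (busy → empty)) = {Sync, Grant, Hold, Reset, Retry}
Done ∉ Sat(EF (busy → empty)) = {Sync, Grant, Hold, Reset, Retry}, so the formula does not hold at Done.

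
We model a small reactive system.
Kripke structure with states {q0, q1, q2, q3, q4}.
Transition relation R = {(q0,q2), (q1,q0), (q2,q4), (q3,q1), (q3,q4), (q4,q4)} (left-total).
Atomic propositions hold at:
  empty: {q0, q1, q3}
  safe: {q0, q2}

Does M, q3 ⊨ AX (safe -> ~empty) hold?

Yes

Sat(~empty) = {q2, q4}
Sat(safe -> ~empty) = {q1, q2, q3, q4}
Sat(AX (safe -> ~empty)) = {s : every successor in {q1, q2, q3, q4}} = {q0, q2, q3, q4}
q3 ∈ Sat(AX (safe -> ~empty)) = {q0, q2, q3, q4}, so the formula holds at q3.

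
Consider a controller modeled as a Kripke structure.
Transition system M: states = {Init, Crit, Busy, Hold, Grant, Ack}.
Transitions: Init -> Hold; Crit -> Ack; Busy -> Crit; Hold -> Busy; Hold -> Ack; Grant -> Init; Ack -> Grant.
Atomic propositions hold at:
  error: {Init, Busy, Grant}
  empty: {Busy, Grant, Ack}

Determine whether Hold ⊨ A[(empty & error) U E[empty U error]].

No

Sat(empty & error) = {Busy, Grant}
E[empty U error]: least fixpoint, start Z0 = Sat(error) = {Init, Busy, Grant}, add states in Sat(empty) with some successor in Z. Z1 = {Init, Busy, Grant, Ack}; fixed.
Sat(E[empty U error]) = {Init, Busy, Grant, Ack}
A[(empty & error) U E[empty U error]]: least fixpoint, start Z0 = Sat(E[empty U error]) = {Init, Busy, Grant, Ack}, add states in Sat(empty & error) with every successor in Z. Already a fixed point.
Sat(A[(empty & error) U E[empty U error]]) = {Init, Busy, Grant, Ack}
Hold ∉ Sat(A[(empty & error) U E[empty U error]]) = {Init, Busy, Grant, Ack}, so the formula does not hold at Hold.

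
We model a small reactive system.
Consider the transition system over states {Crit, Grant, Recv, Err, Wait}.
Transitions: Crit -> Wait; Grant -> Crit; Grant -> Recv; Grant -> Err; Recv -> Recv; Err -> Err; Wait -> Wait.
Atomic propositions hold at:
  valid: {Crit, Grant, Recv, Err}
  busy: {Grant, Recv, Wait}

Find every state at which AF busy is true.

AF busy: least fixpoint, start Z0 = {Grant, Recv, Wait}, add states with every successor in Z. Z1 = {Crit, Grant, Recv, Wait}; fixed.
Sat(AF busy) = {Crit, Grant, Recv, Wait}

{Crit, Grant, Recv, Wait}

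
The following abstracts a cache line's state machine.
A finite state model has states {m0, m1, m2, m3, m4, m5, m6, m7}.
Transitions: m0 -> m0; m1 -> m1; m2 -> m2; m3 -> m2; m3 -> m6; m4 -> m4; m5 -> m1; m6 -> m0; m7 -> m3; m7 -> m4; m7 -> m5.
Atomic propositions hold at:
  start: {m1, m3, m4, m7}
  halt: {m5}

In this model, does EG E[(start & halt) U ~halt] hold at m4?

Yes

Sat(start & halt) = ∅
Sat(~halt) = {m0, m1, m2, m3, m4, m6, m7}
E[(start & halt) U ~halt]: least fixpoint, start Z0 = Sat(~halt) = {m0, m1, m2, m3, m4, m6, m7}, add states in Sat(start & halt) with some successor in Z. Already a fixed point.
Sat(E[(start & halt) U ~halt]) = {m0, m1, m2, m3, m4, m6, m7}
EG E[(start & halt) U ~halt]: greatest fixpoint, start Z0 = {m0, m1, m2, m3, m4, m6, m7}, keep only states in Sat with some successor in Z. Already a fixed point.
Sat(EG E[(start & halt) U ~halt]) = {m0, m1, m2, m3, m4, m6, m7}
m4 ∈ Sat(EG E[(start & halt) U ~halt]) = {m0, m1, m2, m3, m4, m6, m7}, so the formula holds at m4.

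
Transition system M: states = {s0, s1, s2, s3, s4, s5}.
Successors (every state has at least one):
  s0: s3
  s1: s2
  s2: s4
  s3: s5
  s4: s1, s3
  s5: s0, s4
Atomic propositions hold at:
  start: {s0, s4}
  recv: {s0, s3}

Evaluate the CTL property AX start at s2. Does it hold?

Sat(AX start) = {s : every successor in {s0, s4}} = {s2, s5}
s2 ∈ Sat(AX start) = {s2, s5}, so the formula holds at s2.

Yes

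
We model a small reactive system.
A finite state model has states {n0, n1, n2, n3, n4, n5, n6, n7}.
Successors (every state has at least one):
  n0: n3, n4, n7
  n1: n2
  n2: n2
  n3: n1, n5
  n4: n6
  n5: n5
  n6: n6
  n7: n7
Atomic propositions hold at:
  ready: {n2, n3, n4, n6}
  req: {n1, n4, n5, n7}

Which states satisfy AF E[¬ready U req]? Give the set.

Sat(¬ready) = {n0, n1, n5, n7}
E[¬ready U req]: least fixpoint, start Z0 = Sat(req) = {n1, n4, n5, n7}, add states in Sat(¬ready) with some successor in Z. Z1 = {n0, n1, n4, n5, n7}; fixed.
Sat(E[¬ready U req]) = {n0, n1, n4, n5, n7}
AF E[¬ready U req]: least fixpoint, start Z0 = {n0, n1, n4, n5, n7}, add states with every successor in Z. Z1 = {n0, n1, n3, n4, n5, n7}; fixed.
Sat(AF E[¬ready U req]) = {n0, n1, n3, n4, n5, n7}

{n0, n1, n3, n4, n5, n7}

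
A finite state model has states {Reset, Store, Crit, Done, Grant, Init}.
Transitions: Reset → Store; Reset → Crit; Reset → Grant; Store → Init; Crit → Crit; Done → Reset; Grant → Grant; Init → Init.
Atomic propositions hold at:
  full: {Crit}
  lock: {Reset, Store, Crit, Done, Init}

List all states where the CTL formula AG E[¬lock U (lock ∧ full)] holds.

{Crit}

Sat(¬lock) = {Grant}
Sat(lock ∧ full) = {Crit}
E[¬lock U (lock ∧ full)]: least fixpoint, start Z0 = Sat((lock ∧ full)) = {Crit}, add states in Sat(¬lock) with some successor in Z. Already a fixed point.
Sat(E[¬lock U (lock ∧ full)]) = {Crit}
AG E[¬lock U (lock ∧ full)]: greatest fixpoint, start Z0 = {Crit}, keep only states in Sat with every successor in Z. Already a fixed point.
Sat(AG E[¬lock U (lock ∧ full)]) = {Crit}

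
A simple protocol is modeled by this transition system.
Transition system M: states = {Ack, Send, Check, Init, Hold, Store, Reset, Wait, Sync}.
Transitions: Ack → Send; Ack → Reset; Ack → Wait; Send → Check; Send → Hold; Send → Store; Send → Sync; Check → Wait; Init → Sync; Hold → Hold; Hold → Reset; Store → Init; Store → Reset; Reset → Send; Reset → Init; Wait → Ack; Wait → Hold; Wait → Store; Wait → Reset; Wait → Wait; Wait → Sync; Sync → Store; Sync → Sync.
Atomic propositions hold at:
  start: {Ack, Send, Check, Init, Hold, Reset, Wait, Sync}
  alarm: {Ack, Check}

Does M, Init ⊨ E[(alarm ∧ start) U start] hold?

Sat(alarm ∧ start) = {Ack, Check}
E[(alarm ∧ start) U start]: least fixpoint, start Z0 = Sat(start) = {Ack, Send, Check, Init, Hold, Reset, Wait, Sync}, add states in Sat(alarm ∧ start) with some successor in Z. Already a fixed point.
Sat(E[(alarm ∧ start) U start]) = {Ack, Send, Check, Init, Hold, Reset, Wait, Sync}
Init ∈ Sat(E[(alarm ∧ start) U start]) = {Ack, Send, Check, Init, Hold, Reset, Wait, Sync}, so the formula holds at Init.

Yes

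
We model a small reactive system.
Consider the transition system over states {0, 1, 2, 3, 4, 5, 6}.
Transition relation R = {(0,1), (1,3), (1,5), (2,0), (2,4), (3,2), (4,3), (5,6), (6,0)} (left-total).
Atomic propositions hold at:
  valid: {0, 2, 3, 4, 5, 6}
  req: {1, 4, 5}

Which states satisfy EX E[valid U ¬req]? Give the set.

Sat(¬req) = {0, 2, 3, 6}
E[valid U ¬req]: least fixpoint, start Z0 = Sat(¬req) = {0, 2, 3, 6}, add states in Sat(valid) with some successor in Z. Z1 = {0, 2, 3, 4, 5, 6}; fixed.
Sat(E[valid U ¬req]) = {0, 2, 3, 4, 5, 6}
Sat(EX E[valid U ¬req]) = {s : some successor in {0, 2, 3, 4, 5, 6}} = {1, 2, 3, 4, 5, 6}

{1, 2, 3, 4, 5, 6}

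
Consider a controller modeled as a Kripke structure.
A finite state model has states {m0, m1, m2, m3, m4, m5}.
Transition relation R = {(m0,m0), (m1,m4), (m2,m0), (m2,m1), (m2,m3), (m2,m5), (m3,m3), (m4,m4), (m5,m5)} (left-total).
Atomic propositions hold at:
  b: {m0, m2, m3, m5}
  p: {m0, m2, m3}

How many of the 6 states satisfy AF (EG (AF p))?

3

AF p: least fixpoint, start Z0 = {m0, m2, m3}, add states with every successor in Z. Already a fixed point.
Sat(AF p) = {m0, m2, m3}
EG (AF p): greatest fixpoint, start Z0 = {m0, m2, m3}, keep only states in Sat with some successor in Z. Already a fixed point.
Sat(EG (AF p)) = {m0, m2, m3}
AF (EG (AF p)): least fixpoint, start Z0 = {m0, m2, m3}, add states with every successor in Z. Already a fixed point.
Sat(AF (EG (AF p))) = {m0, m2, m3}
|Sat(AF (EG (AF p)))| = |{m0, m2, m3}| = 3.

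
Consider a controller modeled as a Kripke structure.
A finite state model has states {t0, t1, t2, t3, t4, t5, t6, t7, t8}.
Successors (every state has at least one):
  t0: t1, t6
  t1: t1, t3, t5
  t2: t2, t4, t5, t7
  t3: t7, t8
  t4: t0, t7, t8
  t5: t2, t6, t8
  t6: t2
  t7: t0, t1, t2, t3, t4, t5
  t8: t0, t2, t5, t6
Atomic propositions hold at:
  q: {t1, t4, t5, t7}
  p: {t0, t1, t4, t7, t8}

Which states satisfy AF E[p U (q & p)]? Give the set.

Sat(q & p) = {t1, t4, t7}
E[p U (q & p)]: least fixpoint, start Z0 = Sat((q & p)) = {t1, t4, t7}, add states in Sat(p) with some successor in Z. Z1 = {t0, t1, t4, t7}; Z2 = {t0, t1, t4, t7, t8}; fixed.
Sat(E[p U (q & p)]) = {t0, t1, t4, t7, t8}
AF E[p U (q & p)]: least fixpoint, start Z0 = {t0, t1, t4, t7, t8}, add states with every successor in Z. Z1 = {t0, t1, t3, t4, t7, t8}; fixed.
Sat(AF E[p U (q & p)]) = {t0, t1, t3, t4, t7, t8}

{t0, t1, t3, t4, t7, t8}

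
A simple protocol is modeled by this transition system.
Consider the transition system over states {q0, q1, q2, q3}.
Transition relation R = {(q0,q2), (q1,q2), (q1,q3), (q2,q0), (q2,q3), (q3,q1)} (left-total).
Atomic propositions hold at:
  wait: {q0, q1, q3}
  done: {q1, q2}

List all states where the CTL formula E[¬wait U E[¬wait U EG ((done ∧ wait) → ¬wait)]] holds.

Sat(¬wait) = {q2}
Sat(done ∧ wait) = {q1}
Sat((done ∧ wait) → ¬wait) = {q0, q2, q3}
EG ((done ∧ wait) → ¬wait): greatest fixpoint, start Z0 = {q0, q2, q3}, keep only states in Sat with some successor in Z. Z1 = {q0, q2}; fixed.
Sat(EG ((done ∧ wait) → ¬wait)) = {q0, q2}
E[¬wait U EG ((done ∧ wait) → ¬wait)]: least fixpoint, start Z0 = Sat(EG ((done ∧ wait) → ¬wait)) = {q0, q2}, add states in Sat(¬wait) with some successor in Z. Already a fixed point.
Sat(E[¬wait U EG ((done ∧ wait) → ¬wait)]) = {q0, q2}
E[¬wait U E[¬wait U EG ((done ∧ wait) → ¬wait)]]: least fixpoint, start Z0 = Sat(E[¬wait U EG ((done ∧ wait) → ¬wait)]) = {q0, q2}, add states in Sat(¬wait) with some successor in Z. Already a fixed point.
Sat(E[¬wait U E[¬wait U EG ((done ∧ wait) → ¬wait)]]) = {q0, q2}

{q0, q2}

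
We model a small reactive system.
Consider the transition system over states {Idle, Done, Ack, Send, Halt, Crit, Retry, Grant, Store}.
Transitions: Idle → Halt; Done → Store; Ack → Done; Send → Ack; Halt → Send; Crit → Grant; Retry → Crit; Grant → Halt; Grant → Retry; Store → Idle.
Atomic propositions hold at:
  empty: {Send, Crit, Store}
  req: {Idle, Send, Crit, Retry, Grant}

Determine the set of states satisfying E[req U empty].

{Send, Crit, Retry, Grant, Store}

E[req U empty]: least fixpoint, start Z0 = Sat(empty) = {Send, Crit, Store}, add states in Sat(req) with some successor in Z. Z1 = {Send, Crit, Retry, Store}; Z2 = {Send, Crit, Retry, Grant, Store}; fixed.
Sat(E[req U empty]) = {Send, Crit, Retry, Grant, Store}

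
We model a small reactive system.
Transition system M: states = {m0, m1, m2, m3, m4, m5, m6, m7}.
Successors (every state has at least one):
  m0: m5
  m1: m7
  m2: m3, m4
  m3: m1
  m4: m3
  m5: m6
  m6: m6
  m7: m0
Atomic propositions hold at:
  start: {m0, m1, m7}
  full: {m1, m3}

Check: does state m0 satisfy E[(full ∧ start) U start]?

Sat(full ∧ start) = {m1}
E[(full ∧ start) U start]: least fixpoint, start Z0 = Sat(start) = {m0, m1, m7}, add states in Sat(full ∧ start) with some successor in Z. Already a fixed point.
Sat(E[(full ∧ start) U start]) = {m0, m1, m7}
m0 ∈ Sat(E[(full ∧ start) U start]) = {m0, m1, m7}, so the formula holds at m0.

Yes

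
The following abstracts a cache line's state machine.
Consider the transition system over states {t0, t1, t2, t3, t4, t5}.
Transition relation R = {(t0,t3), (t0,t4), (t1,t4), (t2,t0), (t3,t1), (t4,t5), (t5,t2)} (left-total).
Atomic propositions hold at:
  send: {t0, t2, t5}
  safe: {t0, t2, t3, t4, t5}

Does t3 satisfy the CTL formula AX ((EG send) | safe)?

No

EG send: greatest fixpoint, start Z0 = {t0, t2, t5}, keep only states in Sat with some successor in Z. Z1 = {t2, t5}; Z2 = {t5}; Z3 = ∅; fixed.
Sat(EG send) = ∅
Sat((EG send) | safe) = {t0, t2, t3, t4, t5}
Sat(AX ((EG send) | safe)) = {s : every successor in {t0, t2, t3, t4, t5}} = {t0, t1, t2, t4, t5}
t3 ∉ Sat(AX ((EG send) | safe)) = {t0, t1, t2, t4, t5}, so the formula does not hold at t3.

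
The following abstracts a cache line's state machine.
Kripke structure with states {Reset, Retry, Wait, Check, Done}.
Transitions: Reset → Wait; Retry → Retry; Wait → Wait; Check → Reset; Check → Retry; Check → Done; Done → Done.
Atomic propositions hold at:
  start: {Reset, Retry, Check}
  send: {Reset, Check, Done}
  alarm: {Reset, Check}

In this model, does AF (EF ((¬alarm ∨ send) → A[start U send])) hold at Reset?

Yes

Sat(¬alarm) = {Retry, Wait, Done}
Sat(¬alarm ∨ send) = {Reset, Retry, Wait, Check, Done}
A[start U send]: least fixpoint, start Z0 = Sat(send) = {Reset, Check, Done}, add states in Sat(start) with every successor in Z. Already a fixed point.
Sat(A[start U send]) = {Reset, Check, Done}
Sat((¬alarm ∨ send) → A[start U send]) = {Reset, Check, Done}
EF ((¬alarm ∨ send) → A[start U send]): least fixpoint, start Z0 = {Reset, Check, Done}, add states with some successor in Z. Already a fixed point.
Sat(EF ((¬alarm ∨ send) → A[start U send])) = {Reset, Check, Done}
AF (EF ((¬alarm ∨ send) → A[start U send])): least fixpoint, start Z0 = {Reset, Check, Done}, add states with every successor in Z. Already a fixed point.
Sat(AF (EF ((¬alarm ∨ send) → A[start U send]))) = {Reset, Check, Done}
Reset ∈ Sat(AF (EF ((¬alarm ∨ send) → A[start U send]))) = {Reset, Check, Done}, so the formula holds at Reset.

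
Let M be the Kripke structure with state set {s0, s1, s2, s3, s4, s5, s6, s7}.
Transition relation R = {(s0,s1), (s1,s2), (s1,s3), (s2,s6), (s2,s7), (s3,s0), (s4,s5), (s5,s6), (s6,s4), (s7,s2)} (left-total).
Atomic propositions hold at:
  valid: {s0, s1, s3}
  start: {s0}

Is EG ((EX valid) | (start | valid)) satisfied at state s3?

Sat(EX valid) = {s : some successor in {s0, s1, s3}} = {s0, s1, s3}
Sat(start | valid) = {s0, s1, s3}
Sat((EX valid) | (start | valid)) = {s0, s1, s3}
EG ((EX valid) | (start | valid)): greatest fixpoint, start Z0 = {s0, s1, s3}, keep only states in Sat with some successor in Z. Already a fixed point.
Sat(EG ((EX valid) | (start | valid))) = {s0, s1, s3}
s3 ∈ Sat(EG ((EX valid) | (start | valid))) = {s0, s1, s3}, so the formula holds at s3.

Yes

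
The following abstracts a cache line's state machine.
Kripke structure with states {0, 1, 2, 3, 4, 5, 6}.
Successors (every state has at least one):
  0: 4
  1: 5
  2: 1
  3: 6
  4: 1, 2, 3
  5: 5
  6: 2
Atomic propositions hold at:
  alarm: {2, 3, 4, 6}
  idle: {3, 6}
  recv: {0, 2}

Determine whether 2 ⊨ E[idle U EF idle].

EF idle: least fixpoint, start Z0 = {3, 6}, add states with some successor in Z. Z1 = {3, 4, 6}; Z2 = {0, 3, 4, 6}; fixed.
Sat(EF idle) = {0, 3, 4, 6}
E[idle U EF idle]: least fixpoint, start Z0 = Sat(EF idle) = {0, 3, 4, 6}, add states in Sat(idle) with some successor in Z. Already a fixed point.
Sat(E[idle U EF idle]) = {0, 3, 4, 6}
2 ∉ Sat(E[idle U EF idle]) = {0, 3, 4, 6}, so the formula does not hold at 2.

No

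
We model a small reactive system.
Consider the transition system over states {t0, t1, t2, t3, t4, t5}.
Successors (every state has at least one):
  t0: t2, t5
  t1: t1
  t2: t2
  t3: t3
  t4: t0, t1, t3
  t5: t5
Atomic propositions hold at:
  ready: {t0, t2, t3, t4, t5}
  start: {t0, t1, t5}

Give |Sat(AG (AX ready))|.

4

Sat(AX ready) = {s : every successor in {t0, t2, t3, t4, t5}} = {t0, t2, t3, t5}
AG (AX ready): greatest fixpoint, start Z0 = {t0, t2, t3, t5}, keep only states in Sat with every successor in Z. Already a fixed point.
Sat(AG (AX ready)) = {t0, t2, t3, t5}
|Sat(AG (AX ready))| = |{t0, t2, t3, t5}| = 4.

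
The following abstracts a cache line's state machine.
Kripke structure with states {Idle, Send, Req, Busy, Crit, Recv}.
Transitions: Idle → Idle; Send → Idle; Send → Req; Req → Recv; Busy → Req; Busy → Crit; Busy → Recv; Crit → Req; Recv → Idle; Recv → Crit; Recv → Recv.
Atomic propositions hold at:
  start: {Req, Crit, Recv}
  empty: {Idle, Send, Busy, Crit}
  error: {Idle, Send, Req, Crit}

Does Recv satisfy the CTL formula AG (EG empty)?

EG empty: greatest fixpoint, start Z0 = {Idle, Send, Busy, Crit}, keep only states in Sat with some successor in Z. Z1 = {Idle, Send, Busy}; Z2 = {Idle, Send}; fixed.
Sat(EG empty) = {Idle, Send}
AG (EG empty): greatest fixpoint, start Z0 = {Idle, Send}, keep only states in Sat with every successor in Z. Z1 = {Idle}; fixed.
Sat(AG (EG empty)) = {Idle}
Recv ∉ Sat(AG (EG empty)) = {Idle}, so the formula does not hold at Recv.

No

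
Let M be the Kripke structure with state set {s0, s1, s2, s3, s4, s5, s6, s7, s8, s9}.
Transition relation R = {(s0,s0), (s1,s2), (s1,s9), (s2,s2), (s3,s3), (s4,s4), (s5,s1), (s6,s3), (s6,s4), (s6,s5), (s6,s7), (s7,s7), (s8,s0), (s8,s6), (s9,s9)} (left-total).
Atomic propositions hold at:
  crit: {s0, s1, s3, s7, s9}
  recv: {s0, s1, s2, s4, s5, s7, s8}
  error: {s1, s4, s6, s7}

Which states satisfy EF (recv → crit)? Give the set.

Sat(recv → crit) = {s0, s1, s3, s6, s7, s9}
EF (recv → crit): least fixpoint, start Z0 = {s0, s1, s3, s6, s7, s9}, add states with some successor in Z. Z1 = {s0, s1, s3, s5, s6, s7, s8, s9}; fixed.
Sat(EF (recv → crit)) = {s0, s1, s3, s5, s6, s7, s8, s9}

{s0, s1, s3, s5, s6, s7, s8, s9}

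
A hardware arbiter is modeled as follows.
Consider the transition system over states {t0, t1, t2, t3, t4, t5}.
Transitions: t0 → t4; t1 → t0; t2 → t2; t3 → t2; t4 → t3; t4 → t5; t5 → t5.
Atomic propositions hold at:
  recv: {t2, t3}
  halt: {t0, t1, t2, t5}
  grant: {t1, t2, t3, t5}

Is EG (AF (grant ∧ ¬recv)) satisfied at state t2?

No

Sat(¬recv) = {t0, t1, t4, t5}
Sat(grant ∧ ¬recv) = {t1, t5}
AF (grant ∧ ¬recv): least fixpoint, start Z0 = {t1, t5}, add states with every successor in Z. Already a fixed point.
Sat(AF (grant ∧ ¬recv)) = {t1, t5}
EG (AF (grant ∧ ¬recv)): greatest fixpoint, start Z0 = {t1, t5}, keep only states in Sat with some successor in Z. Z1 = {t5}; fixed.
Sat(EG (AF (grant ∧ ¬recv))) = {t5}
t2 ∉ Sat(EG (AF (grant ∧ ¬recv))) = {t5}, so the formula does not hold at t2.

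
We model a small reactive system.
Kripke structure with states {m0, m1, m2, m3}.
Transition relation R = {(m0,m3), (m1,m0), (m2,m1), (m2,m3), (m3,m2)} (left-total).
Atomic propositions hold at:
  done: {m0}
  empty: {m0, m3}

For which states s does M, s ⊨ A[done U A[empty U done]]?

{m0}

A[empty U done]: least fixpoint, start Z0 = Sat(done) = {m0}, add states in Sat(empty) with every successor in Z. Already a fixed point.
Sat(A[empty U done]) = {m0}
A[done U A[empty U done]]: least fixpoint, start Z0 = Sat(A[empty U done]) = {m0}, add states in Sat(done) with every successor in Z. Already a fixed point.
Sat(A[done U A[empty U done]]) = {m0}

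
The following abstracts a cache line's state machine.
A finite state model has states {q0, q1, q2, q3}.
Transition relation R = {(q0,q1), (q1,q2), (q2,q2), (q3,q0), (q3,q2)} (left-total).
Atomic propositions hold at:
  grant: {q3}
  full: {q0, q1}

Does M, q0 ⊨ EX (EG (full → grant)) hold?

Sat(full → grant) = {q2, q3}
EG (full → grant): greatest fixpoint, start Z0 = {q2, q3}, keep only states in Sat with some successor in Z. Already a fixed point.
Sat(EG (full → grant)) = {q2, q3}
Sat(EX (EG (full → grant))) = {s : some successor in {q2, q3}} = {q1, q2, q3}
q0 ∉ Sat(EX (EG (full → grant))) = {q1, q2, q3}, so the formula does not hold at q0.

No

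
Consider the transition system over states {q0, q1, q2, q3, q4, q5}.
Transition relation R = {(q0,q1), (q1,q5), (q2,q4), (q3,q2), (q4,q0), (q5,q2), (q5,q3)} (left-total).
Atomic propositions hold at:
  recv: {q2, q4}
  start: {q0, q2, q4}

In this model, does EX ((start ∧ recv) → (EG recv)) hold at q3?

Sat(start ∧ recv) = {q2, q4}
EG recv: greatest fixpoint, start Z0 = {q2, q4}, keep only states in Sat with some successor in Z. Z1 = {q2}; Z2 = ∅; fixed.
Sat(EG recv) = ∅
Sat((start ∧ recv) → (EG recv)) = {q0, q1, q3, q5}
Sat(EX ((start ∧ recv) → (EG recv))) = {s : some successor in {q0, q1, q3, q5}} = {q0, q1, q4, q5}
q3 ∉ Sat(EX ((start ∧ recv) → (EG recv))) = {q0, q1, q4, q5}, so the formula does not hold at q3.

No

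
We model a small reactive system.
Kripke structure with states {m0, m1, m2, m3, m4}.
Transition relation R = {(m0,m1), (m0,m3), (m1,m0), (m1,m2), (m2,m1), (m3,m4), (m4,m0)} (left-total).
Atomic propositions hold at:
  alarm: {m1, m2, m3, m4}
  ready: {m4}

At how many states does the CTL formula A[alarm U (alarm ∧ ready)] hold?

2

Sat(alarm ∧ ready) = {m4}
A[alarm U (alarm ∧ ready)]: least fixpoint, start Z0 = Sat((alarm ∧ ready)) = {m4}, add states in Sat(alarm) with every successor in Z. Z1 = {m3, m4}; fixed.
Sat(A[alarm U (alarm ∧ ready)]) = {m3, m4}
|Sat(A[alarm U (alarm ∧ ready)])| = |{m3, m4}| = 2.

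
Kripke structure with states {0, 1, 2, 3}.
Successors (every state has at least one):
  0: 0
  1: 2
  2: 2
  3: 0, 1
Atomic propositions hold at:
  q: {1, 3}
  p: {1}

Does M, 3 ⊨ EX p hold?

Sat(EX p) = {s : some successor in {1}} = {3}
3 ∈ Sat(EX p) = {3}, so the formula holds at 3.

Yes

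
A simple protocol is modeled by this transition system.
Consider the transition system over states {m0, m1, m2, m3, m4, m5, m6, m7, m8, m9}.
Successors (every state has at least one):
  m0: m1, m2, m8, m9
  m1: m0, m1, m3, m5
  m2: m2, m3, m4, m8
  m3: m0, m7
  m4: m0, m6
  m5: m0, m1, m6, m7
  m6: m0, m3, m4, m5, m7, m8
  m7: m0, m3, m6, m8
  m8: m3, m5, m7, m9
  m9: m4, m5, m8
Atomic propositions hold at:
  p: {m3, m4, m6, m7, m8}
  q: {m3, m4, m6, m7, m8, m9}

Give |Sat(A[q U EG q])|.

EG q: greatest fixpoint, start Z0 = {m3, m4, m6, m7, m8, m9}, keep only states in Sat with some successor in Z. Already a fixed point.
Sat(EG q) = {m3, m4, m6, m7, m8, m9}
A[q U EG q]: least fixpoint, start Z0 = Sat(EG q) = {m3, m4, m6, m7, m8, m9}, add states in Sat(q) with every successor in Z. Already a fixed point.
Sat(A[q U EG q]) = {m3, m4, m6, m7, m8, m9}
|Sat(A[q U EG q])| = |{m3, m4, m6, m7, m8, m9}| = 6.

6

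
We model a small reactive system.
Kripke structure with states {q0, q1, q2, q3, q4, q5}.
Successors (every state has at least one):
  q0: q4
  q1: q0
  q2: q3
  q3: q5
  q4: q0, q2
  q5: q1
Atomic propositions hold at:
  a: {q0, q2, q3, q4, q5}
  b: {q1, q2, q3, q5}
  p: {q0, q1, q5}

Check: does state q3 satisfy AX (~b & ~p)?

Sat(~b) = {q0, q4}
Sat(~p) = {q2, q3, q4}
Sat(~b & ~p) = {q4}
Sat(AX (~b & ~p)) = {s : every successor in {q4}} = {q0}
q3 ∉ Sat(AX (~b & ~p)) = {q0}, so the formula does not hold at q3.

No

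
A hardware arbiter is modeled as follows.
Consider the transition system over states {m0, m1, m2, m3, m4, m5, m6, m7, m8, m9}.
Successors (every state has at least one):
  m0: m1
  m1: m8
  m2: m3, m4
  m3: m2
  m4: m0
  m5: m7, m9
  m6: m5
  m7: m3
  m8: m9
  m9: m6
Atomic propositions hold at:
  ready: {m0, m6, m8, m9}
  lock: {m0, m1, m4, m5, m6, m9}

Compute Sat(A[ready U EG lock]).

{m5, m6, m8, m9}

EG lock: greatest fixpoint, start Z0 = {m0, m1, m4, m5, m6, m9}, keep only states in Sat with some successor in Z. Z1 = {m0, m4, m5, m6, m9}; Z2 = {m4, m5, m6, m9}; Z3 = {m5, m6, m9}; fixed.
Sat(EG lock) = {m5, m6, m9}
A[ready U EG lock]: least fixpoint, start Z0 = Sat(EG lock) = {m5, m6, m9}, add states in Sat(ready) with every successor in Z. Z1 = {m5, m6, m8, m9}; fixed.
Sat(A[ready U EG lock]) = {m5, m6, m8, m9}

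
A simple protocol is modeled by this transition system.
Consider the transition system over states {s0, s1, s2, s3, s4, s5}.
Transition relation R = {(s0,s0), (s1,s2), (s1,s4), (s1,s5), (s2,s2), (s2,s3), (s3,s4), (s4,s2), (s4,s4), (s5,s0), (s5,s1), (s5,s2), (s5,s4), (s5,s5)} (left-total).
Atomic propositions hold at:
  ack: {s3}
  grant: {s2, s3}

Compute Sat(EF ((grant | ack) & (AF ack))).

{s1, s2, s3, s4, s5}

Sat(grant | ack) = {s2, s3}
AF ack: least fixpoint, start Z0 = {s3}, add states with every successor in Z. Already a fixed point.
Sat(AF ack) = {s3}
Sat((grant | ack) & (AF ack)) = {s3}
EF ((grant | ack) & (AF ack)): least fixpoint, start Z0 = {s3}, add states with some successor in Z. Z1 = {s2, s3}; Z2 = {s1, s2, s3, s4, s5}; fixed.
Sat(EF ((grant | ack) & (AF ack))) = {s1, s2, s3, s4, s5}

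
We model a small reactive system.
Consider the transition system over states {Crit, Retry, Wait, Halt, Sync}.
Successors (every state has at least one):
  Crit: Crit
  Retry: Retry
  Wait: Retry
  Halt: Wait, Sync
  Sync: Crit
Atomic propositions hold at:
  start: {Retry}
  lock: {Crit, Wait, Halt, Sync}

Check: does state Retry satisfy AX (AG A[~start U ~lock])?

Sat(~start) = {Crit, Wait, Halt, Sync}
Sat(~lock) = {Retry}
A[~start U ~lock]: least fixpoint, start Z0 = Sat(~lock) = {Retry}, add states in Sat(~start) with every successor in Z. Z1 = {Retry, Wait}; fixed.
Sat(A[~start U ~lock]) = {Retry, Wait}
AG A[~start U ~lock]: greatest fixpoint, start Z0 = {Retry, Wait}, keep only states in Sat with every successor in Z. Already a fixed point.
Sat(AG A[~start U ~lock]) = {Retry, Wait}
Sat(AX (AG A[~start U ~lock])) = {s : every successor in {Retry, Wait}} = {Retry, Wait}
Retry ∈ Sat(AX (AG A[~start U ~lock])) = {Retry, Wait}, so the formula holds at Retry.

Yes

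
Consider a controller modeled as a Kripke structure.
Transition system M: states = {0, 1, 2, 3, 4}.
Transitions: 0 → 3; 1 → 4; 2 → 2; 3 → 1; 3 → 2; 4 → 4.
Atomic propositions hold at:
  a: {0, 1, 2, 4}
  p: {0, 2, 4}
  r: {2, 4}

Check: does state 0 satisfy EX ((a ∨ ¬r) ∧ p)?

Sat(¬r) = {0, 1, 3}
Sat(a ∨ ¬r) = {0, 1, 2, 3, 4}
Sat((a ∨ ¬r) ∧ p) = {0, 2, 4}
Sat(EX ((a ∨ ¬r) ∧ p)) = {s : some successor in {0, 2, 4}} = {1, 2, 3, 4}
0 ∉ Sat(EX ((a ∨ ¬r) ∧ p)) = {1, 2, 3, 4}, so the formula does not hold at 0.

No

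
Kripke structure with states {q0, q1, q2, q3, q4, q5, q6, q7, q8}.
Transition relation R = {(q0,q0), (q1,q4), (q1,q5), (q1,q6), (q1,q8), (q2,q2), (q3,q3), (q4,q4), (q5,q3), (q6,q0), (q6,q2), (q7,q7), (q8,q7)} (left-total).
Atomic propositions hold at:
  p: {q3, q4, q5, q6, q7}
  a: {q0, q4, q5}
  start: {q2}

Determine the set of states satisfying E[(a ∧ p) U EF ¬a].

Sat(a ∧ p) = {q4, q5}
Sat(¬a) = {q1, q2, q3, q6, q7, q8}
EF ¬a: least fixpoint, start Z0 = {q1, q2, q3, q6, q7, q8}, add states with some successor in Z. Z1 = {q1, q2, q3, q5, q6, q7, q8}; fixed.
Sat(EF ¬a) = {q1, q2, q3, q5, q6, q7, q8}
E[(a ∧ p) U EF ¬a]: least fixpoint, start Z0 = Sat(EF ¬a) = {q1, q2, q3, q5, q6, q7, q8}, add states in Sat(a ∧ p) with some successor in Z. Already a fixed point.
Sat(E[(a ∧ p) U EF ¬a]) = {q1, q2, q3, q5, q6, q7, q8}

{q1, q2, q3, q5, q6, q7, q8}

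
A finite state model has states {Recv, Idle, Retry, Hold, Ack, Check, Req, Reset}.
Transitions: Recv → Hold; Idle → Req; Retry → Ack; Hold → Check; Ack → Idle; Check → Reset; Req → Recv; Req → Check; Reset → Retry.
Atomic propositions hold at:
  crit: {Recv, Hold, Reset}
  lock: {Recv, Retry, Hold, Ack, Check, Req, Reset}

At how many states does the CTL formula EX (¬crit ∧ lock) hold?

Sat(¬crit) = {Idle, Retry, Ack, Check, Req}
Sat(¬crit ∧ lock) = {Retry, Ack, Check, Req}
Sat(EX (¬crit ∧ lock)) = {s : some successor in {Retry, Ack, Check, Req}} = {Idle, Retry, Hold, Req, Reset}
|Sat(EX (¬crit ∧ lock))| = |{Idle, Retry, Hold, Req, Reset}| = 5.

5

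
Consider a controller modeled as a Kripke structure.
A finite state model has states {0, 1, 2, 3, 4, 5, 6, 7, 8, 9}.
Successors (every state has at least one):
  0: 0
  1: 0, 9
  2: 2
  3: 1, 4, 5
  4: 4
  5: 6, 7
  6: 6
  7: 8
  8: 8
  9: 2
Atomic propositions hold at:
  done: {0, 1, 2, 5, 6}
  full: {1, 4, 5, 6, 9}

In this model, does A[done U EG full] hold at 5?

Yes

EG full: greatest fixpoint, start Z0 = {1, 4, 5, 6, 9}, keep only states in Sat with some successor in Z. Z1 = {1, 4, 5, 6}; Z2 = {4, 5, 6}; fixed.
Sat(EG full) = {4, 5, 6}
A[done U EG full]: least fixpoint, start Z0 = Sat(EG full) = {4, 5, 6}, add states in Sat(done) with every successor in Z. Already a fixed point.
Sat(A[done U EG full]) = {4, 5, 6}
5 ∈ Sat(A[done U EG full]) = {4, 5, 6}, so the formula holds at 5.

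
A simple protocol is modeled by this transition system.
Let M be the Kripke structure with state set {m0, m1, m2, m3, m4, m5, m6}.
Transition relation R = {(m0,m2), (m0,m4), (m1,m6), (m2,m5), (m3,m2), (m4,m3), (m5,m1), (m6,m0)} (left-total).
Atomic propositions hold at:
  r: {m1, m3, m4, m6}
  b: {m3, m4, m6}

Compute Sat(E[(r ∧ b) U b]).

{m3, m4, m6}

Sat(r ∧ b) = {m3, m4, m6}
E[(r ∧ b) U b]: least fixpoint, start Z0 = Sat(b) = {m3, m4, m6}, add states in Sat(r ∧ b) with some successor in Z. Already a fixed point.
Sat(E[(r ∧ b) U b]) = {m3, m4, m6}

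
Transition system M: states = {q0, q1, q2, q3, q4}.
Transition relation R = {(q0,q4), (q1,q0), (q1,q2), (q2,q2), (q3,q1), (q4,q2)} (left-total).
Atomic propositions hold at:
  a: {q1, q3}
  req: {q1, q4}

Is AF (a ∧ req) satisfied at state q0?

Sat(a ∧ req) = {q1}
AF (a ∧ req): least fixpoint, start Z0 = {q1}, add states with every successor in Z. Z1 = {q1, q3}; fixed.
Sat(AF (a ∧ req)) = {q1, q3}
q0 ∉ Sat(AF (a ∧ req)) = {q1, q3}, so the formula does not hold at q0.

No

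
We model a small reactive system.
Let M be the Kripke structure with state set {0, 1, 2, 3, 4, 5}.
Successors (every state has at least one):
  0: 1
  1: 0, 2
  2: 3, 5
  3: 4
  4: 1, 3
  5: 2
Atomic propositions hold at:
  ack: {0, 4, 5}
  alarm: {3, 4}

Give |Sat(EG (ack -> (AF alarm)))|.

4

AF alarm: least fixpoint, start Z0 = {3, 4}, add states with every successor in Z. Already a fixed point.
Sat(AF alarm) = {3, 4}
Sat(ack -> (AF alarm)) = {1, 2, 3, 4}
EG (ack -> (AF alarm)): greatest fixpoint, start Z0 = {1, 2, 3, 4}, keep only states in Sat with some successor in Z. Already a fixed point.
Sat(EG (ack -> (AF alarm))) = {1, 2, 3, 4}
|Sat(EG (ack -> (AF alarm)))| = |{1, 2, 3, 4}| = 4.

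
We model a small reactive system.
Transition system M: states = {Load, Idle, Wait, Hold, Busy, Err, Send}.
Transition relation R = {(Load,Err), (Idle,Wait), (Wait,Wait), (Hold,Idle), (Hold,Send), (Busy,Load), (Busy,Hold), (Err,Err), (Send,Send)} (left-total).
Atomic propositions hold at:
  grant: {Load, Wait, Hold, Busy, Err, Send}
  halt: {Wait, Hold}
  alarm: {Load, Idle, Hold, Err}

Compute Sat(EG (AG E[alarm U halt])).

{Idle, Wait}

E[alarm U halt]: least fixpoint, start Z0 = Sat(halt) = {Wait, Hold}, add states in Sat(alarm) with some successor in Z. Z1 = {Idle, Wait, Hold}; fixed.
Sat(E[alarm U halt]) = {Idle, Wait, Hold}
AG E[alarm U halt]: greatest fixpoint, start Z0 = {Idle, Wait, Hold}, keep only states in Sat with every successor in Z. Z1 = {Idle, Wait}; fixed.
Sat(AG E[alarm U halt]) = {Idle, Wait}
EG (AG E[alarm U halt]): greatest fixpoint, start Z0 = {Idle, Wait}, keep only states in Sat with some successor in Z. Already a fixed point.
Sat(EG (AG E[alarm U halt])) = {Idle, Wait}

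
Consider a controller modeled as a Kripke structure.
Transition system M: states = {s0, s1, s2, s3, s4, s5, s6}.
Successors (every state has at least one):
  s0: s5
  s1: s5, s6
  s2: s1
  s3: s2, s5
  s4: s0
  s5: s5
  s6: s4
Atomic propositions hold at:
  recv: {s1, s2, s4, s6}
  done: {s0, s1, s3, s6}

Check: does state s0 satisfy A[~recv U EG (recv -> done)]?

Yes

Sat(~recv) = {s0, s3, s5}
Sat(recv -> done) = {s0, s1, s3, s5, s6}
EG (recv -> done): greatest fixpoint, start Z0 = {s0, s1, s3, s5, s6}, keep only states in Sat with some successor in Z. Z1 = {s0, s1, s3, s5}; fixed.
Sat(EG (recv -> done)) = {s0, s1, s3, s5}
A[~recv U EG (recv -> done)]: least fixpoint, start Z0 = Sat(EG (recv -> done)) = {s0, s1, s3, s5}, add states in Sat(~recv) with every successor in Z. Already a fixed point.
Sat(A[~recv U EG (recv -> done)]) = {s0, s1, s3, s5}
s0 ∈ Sat(A[~recv U EG (recv -> done)]) = {s0, s1, s3, s5}, so the formula holds at s0.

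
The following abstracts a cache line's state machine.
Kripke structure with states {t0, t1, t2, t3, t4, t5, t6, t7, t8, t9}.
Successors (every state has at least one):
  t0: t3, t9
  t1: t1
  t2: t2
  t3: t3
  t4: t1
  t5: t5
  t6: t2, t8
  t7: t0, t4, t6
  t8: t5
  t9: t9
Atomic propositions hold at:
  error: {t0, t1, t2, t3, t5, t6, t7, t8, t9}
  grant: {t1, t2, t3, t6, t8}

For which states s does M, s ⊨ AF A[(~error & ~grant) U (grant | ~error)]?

{t1, t2, t3, t4, t6, t8}

Sat(~error) = {t4}
Sat(~grant) = {t0, t4, t5, t7, t9}
Sat(~error & ~grant) = {t4}
Sat(grant | ~error) = {t1, t2, t3, t4, t6, t8}
A[(~error & ~grant) U (grant | ~error)]: least fixpoint, start Z0 = Sat((grant | ~error)) = {t1, t2, t3, t4, t6, t8}, add states in Sat(~error & ~grant) with every successor in Z. Already a fixed point.
Sat(A[(~error & ~grant) U (grant | ~error)]) = {t1, t2, t3, t4, t6, t8}
AF A[(~error & ~grant) U (grant | ~error)]: least fixpoint, start Z0 = {t1, t2, t3, t4, t6, t8}, add states with every successor in Z. Already a fixed point.
Sat(AF A[(~error & ~grant) U (grant | ~error)]) = {t1, t2, t3, t4, t6, t8}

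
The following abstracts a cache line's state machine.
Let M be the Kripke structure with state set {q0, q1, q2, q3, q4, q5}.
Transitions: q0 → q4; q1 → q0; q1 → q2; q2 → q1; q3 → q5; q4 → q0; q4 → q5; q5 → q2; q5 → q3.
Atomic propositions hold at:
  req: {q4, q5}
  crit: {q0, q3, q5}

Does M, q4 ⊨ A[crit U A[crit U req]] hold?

A[crit U req]: least fixpoint, start Z0 = Sat(req) = {q4, q5}, add states in Sat(crit) with every successor in Z. Z1 = {q0, q3, q4, q5}; fixed.
Sat(A[crit U req]) = {q0, q3, q4, q5}
A[crit U A[crit U req]]: least fixpoint, start Z0 = Sat(A[crit U req]) = {q0, q3, q4, q5}, add states in Sat(crit) with every successor in Z. Already a fixed point.
Sat(A[crit U A[crit U req]]) = {q0, q3, q4, q5}
q4 ∈ Sat(A[crit U A[crit U req]]) = {q0, q3, q4, q5}, so the formula holds at q4.

Yes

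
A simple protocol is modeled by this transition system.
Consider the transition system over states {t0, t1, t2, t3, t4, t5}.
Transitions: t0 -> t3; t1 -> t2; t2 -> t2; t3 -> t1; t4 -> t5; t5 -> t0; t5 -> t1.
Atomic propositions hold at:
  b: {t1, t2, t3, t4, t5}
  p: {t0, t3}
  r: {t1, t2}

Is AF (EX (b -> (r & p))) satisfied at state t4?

Yes

Sat(r & p) = ∅
Sat(b -> (r & p)) = {t0}
Sat(EX (b -> (r & p))) = {s : some successor in {t0}} = {t5}
AF (EX (b -> (r & p))): least fixpoint, start Z0 = {t5}, add states with every successor in Z. Z1 = {t4, t5}; fixed.
Sat(AF (EX (b -> (r & p)))) = {t4, t5}
t4 ∈ Sat(AF (EX (b -> (r & p)))) = {t4, t5}, so the formula holds at t4.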